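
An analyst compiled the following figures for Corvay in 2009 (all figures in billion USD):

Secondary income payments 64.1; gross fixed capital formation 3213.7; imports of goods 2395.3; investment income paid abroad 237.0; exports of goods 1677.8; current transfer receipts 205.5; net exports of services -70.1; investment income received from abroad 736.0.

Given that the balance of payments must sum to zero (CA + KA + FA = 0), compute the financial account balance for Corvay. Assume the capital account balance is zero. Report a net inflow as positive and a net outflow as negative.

Goods balance = 1677.8 - 2395.3 = -717.5
Services balance = -70.1
Trade balance (goods + services) = -717.5 + (-70.1) = -787.6
Net primary income = 736.0 - 237.0 = 499.0
Net secondary income = 205.5 - 64.1 = 141.4
Current account = -787.6 + 499.0 + 141.4 = -147.2
Financial account = -(-147.2) = 147.2

147.2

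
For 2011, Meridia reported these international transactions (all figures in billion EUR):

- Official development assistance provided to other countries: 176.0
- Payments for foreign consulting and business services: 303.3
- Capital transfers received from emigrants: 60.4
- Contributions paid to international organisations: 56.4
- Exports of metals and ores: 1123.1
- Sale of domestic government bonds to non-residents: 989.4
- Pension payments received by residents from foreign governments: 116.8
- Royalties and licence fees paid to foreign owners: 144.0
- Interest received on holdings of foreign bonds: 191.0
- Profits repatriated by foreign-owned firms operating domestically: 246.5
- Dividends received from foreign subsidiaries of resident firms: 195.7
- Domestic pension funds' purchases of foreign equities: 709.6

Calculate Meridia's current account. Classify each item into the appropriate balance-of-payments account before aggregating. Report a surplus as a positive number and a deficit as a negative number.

700.4

Goods: 1123.1
Services: -144.0 - 303.3 = -447.3
Primary income: -246.5 + 195.7 + 191.0 = 140.2
Secondary income: 116.8 - 176.0 - 56.4 = -115.6
Current account = 1123.1 + (-447.3) + 140.2 + (-115.6) = 700.4
(Excluded from the current account — capital account: capital transfers received from emigrants 60.4; financial account: sale of domestic government bonds to non-residents 989.4, domestic pension funds' purchases of foreign equities 709.6.)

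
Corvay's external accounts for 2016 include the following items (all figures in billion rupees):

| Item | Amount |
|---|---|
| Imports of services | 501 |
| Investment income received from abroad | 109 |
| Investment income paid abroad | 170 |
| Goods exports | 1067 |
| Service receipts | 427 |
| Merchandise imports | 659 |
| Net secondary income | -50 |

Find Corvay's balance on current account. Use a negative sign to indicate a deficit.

223

Goods balance = 1067 - 659 = 408
Services balance = 427 - 501 = -74
Trade balance (goods + services) = 408 + (-74) = 334
Net primary income = 109 - 170 = -61
Net secondary income = -50
Current account = 334 + (-61) + (-50) = 223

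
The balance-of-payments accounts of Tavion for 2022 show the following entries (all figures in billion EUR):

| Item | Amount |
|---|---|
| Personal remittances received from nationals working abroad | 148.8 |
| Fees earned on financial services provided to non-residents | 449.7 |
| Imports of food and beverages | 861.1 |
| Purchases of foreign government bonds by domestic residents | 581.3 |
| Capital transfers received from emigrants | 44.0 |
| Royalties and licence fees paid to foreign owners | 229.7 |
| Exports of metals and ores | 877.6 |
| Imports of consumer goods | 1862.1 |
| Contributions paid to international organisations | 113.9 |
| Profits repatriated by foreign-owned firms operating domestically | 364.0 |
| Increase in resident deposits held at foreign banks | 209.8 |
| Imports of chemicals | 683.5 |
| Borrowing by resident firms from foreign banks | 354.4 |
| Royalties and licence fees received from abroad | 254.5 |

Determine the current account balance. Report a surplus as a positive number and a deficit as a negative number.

-2383.7

Goods: -1862.1 - 861.1 + 877.6 - 683.5 = -2529.1
Services: -229.7 + 254.5 + 449.7 = 474.5
Primary income: -364.0
Secondary income: -113.9 + 148.8 = 34.9
Current account = (-2529.1) + 474.5 + (-364.0) + 34.9 = -2383.7
(Excluded from the current account — financial account: purchases of foreign government bonds by domestic residents 581.3, increase in resident deposits held at foreign banks 209.8, borrowing by resident firms from foreign banks 354.4; capital account: capital transfers received from emigrants 44.0.)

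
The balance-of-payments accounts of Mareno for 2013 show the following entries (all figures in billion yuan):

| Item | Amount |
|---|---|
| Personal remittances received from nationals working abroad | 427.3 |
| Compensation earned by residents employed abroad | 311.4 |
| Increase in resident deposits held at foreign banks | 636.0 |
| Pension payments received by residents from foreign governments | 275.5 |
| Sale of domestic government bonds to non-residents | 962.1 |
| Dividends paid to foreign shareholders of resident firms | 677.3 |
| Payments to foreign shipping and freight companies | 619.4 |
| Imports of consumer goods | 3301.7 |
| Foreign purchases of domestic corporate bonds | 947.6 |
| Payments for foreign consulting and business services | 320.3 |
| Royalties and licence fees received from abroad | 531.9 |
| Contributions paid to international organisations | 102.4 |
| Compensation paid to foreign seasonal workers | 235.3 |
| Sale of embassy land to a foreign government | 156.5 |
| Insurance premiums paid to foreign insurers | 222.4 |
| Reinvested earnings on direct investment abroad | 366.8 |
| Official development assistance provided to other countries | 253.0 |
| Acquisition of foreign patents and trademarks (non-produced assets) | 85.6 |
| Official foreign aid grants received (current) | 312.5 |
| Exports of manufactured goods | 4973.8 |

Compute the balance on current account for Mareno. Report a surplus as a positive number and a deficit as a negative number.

1467.4

Goods: 4973.8 - 3301.7 = 1672.1
Services: -619.4 + 531.9 - 222.4 - 320.3 = -630.2
Primary income: 366.8 - 677.3 - 235.3 + 311.4 = -234.4
Secondary income: 312.5 + 427.3 - 102.4 + 275.5 - 253.0 = 659.9
Current account = 1672.1 + (-630.2) + (-234.4) + 659.9 = 1467.4
(Excluded from the current account — financial account: increase in resident deposits held at foreign banks 636.0, sale of domestic government bonds to non-residents 962.1, foreign purchases of domestic corporate bonds 947.6; capital account: sale of embassy land to a foreign government 156.5, acquisition of foreign patents and trademarks (non-produced assets) 85.6.)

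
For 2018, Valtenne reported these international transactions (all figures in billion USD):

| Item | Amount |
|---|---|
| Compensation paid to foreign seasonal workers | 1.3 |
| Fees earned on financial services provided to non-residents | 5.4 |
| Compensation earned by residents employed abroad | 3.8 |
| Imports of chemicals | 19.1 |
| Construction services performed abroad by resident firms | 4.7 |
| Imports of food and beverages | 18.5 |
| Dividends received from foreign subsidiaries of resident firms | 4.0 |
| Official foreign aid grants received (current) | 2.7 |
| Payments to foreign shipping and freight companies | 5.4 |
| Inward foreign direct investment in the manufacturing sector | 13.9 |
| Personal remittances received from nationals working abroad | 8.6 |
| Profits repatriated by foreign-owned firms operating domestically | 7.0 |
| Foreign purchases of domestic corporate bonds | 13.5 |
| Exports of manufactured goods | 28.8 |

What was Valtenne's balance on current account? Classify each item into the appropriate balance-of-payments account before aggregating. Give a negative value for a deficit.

Goods: -18.5 + 28.8 - 19.1 = -8.8
Services: 5.4 + 4.7 - 5.4 = 4.7
Primary income: -7.0 + 4.0 - 1.3 + 3.8 = -0.5
Secondary income: 2.7 + 8.6 = 11.3
Current account = (-8.8) + 4.7 + (-0.5) + 11.3 = 6.7
(Excluded from the current account — financial account: inward foreign direct investment in the manufacturing sector 13.9, foreign purchases of domestic corporate bonds 13.5.)

6.7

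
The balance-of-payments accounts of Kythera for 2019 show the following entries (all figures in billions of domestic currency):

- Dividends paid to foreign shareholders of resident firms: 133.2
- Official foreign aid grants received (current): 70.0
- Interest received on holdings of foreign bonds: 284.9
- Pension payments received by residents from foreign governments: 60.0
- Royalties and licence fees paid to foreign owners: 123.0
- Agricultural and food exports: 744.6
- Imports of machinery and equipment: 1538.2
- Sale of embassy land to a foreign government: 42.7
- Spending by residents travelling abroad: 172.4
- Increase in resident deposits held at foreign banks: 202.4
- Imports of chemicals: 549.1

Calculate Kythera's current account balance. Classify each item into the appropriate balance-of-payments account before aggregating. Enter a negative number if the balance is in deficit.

-1356.4

Goods: -549.1 + 744.6 - 1538.2 = -1342.7
Services: -123.0 - 172.4 = -295.4
Primary income: 284.9 - 133.2 = 151.7
Secondary income: 70.0 + 60.0 = 130.0
Current account = (-1342.7) + (-295.4) + 151.7 + 130.0 = -1356.4
(Excluded from the current account — capital account: sale of embassy land to a foreign government 42.7; financial account: increase in resident deposits held at foreign banks 202.4.)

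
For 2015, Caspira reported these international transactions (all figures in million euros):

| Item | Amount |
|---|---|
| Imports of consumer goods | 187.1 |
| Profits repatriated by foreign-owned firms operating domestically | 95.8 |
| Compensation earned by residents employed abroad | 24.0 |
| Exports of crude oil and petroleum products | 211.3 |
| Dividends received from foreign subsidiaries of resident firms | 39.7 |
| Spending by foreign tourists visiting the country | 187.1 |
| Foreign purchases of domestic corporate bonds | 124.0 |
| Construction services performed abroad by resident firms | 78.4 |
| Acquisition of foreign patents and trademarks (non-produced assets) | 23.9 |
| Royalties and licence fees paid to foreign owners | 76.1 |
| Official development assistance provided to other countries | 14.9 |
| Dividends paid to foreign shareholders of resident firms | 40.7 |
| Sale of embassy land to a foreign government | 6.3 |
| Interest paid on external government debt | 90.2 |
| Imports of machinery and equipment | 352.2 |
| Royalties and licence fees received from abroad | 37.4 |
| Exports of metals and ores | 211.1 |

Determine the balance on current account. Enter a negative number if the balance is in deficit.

-68.0

Goods: 211.1 + 211.3 - 187.1 - 352.2 = -116.9
Services: -76.1 + 37.4 + 187.1 + 78.4 = 226.8
Primary income: -90.2 + 39.7 + 24.0 - 95.8 - 40.7 = -163.0
Secondary income: -14.9
Current account = (-116.9) + 226.8 + (-163.0) + (-14.9) = -68.0
(Excluded from the current account — financial account: foreign purchases of domestic corporate bonds 124.0; capital account: acquisition of foreign patents and trademarks (non-produced assets) 23.9, sale of embassy land to a foreign government 6.3.)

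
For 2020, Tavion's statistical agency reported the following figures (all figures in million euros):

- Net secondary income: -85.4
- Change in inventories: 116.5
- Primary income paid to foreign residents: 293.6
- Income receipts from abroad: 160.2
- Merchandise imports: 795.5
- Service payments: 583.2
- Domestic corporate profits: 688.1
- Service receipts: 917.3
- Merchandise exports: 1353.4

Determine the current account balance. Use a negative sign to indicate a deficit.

673.2

Goods balance = 1353.4 - 795.5 = 557.9
Services balance = 917.3 - 583.2 = 334.1
Trade balance (goods + services) = 557.9 + 334.1 = 892.0
Net primary income = 160.2 - 293.6 = -133.4
Net secondary income = -85.4
Current account = 892.0 + (-133.4) + (-85.4) = 673.2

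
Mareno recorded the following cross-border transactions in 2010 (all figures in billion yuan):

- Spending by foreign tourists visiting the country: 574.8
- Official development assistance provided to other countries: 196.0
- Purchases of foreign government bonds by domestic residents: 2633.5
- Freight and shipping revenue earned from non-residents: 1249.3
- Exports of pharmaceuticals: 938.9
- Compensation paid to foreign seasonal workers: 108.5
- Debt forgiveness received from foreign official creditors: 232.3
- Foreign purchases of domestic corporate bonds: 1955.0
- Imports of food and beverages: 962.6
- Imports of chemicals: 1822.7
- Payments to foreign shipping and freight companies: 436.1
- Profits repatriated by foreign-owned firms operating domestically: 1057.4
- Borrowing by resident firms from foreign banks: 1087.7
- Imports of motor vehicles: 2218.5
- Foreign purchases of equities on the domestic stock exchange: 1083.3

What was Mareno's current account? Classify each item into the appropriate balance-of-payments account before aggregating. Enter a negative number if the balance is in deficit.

-4038.8

Goods: 938.9 - 962.6 - 1822.7 - 2218.5 = -4064.9
Services: -436.1 + 574.8 + 1249.3 = 1388.0
Primary income: -108.5 - 1057.4 = -1165.9
Secondary income: -196.0
Current account = (-4064.9) + 1388.0 + (-1165.9) + (-196.0) = -4038.8
(Excluded from the current account — financial account: purchases of foreign government bonds by domestic residents 2633.5, foreign purchases of domestic corporate bonds 1955.0, borrowing by resident firms from foreign banks 1087.7, foreign purchases of equities on the domestic stock exchange 1083.3; capital account: debt forgiveness received from foreign official creditors 232.3.)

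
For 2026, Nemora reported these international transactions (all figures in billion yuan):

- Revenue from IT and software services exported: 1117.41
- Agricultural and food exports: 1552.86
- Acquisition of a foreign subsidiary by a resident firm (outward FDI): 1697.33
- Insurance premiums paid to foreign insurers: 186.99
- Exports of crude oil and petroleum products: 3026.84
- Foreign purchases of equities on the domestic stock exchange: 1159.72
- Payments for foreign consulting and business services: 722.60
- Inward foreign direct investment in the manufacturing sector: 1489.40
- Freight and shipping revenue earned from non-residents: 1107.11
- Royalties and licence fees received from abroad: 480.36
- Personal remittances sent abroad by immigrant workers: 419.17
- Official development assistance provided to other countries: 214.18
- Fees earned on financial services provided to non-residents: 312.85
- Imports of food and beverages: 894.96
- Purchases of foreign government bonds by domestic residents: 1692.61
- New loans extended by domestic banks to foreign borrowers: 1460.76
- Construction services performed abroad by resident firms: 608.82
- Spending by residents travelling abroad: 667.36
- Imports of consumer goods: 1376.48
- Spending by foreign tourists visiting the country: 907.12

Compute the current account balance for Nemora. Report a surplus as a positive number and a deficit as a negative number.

Goods: -894.96 + 1552.86 + 3026.84 - 1376.48 = 2308.26
Services: 1117.41 + 1107.11 - 186.99 + 312.85 + 907.12 - 667.36 + 480.36 + 608.82 - 722.60 = 2956.72
Secondary income: -419.17 - 214.18 = -633.35
Current account = 2308.26 + 2956.72 + (-633.35) = 4631.63
(Excluded from the current account — financial account: acquisition of a foreign subsidiary by a resident firm (outward FDI) 1697.33, foreign purchases of equities on the domestic stock exchange 1159.72, inward foreign direct investment in the manufacturing sector 1489.40, purchases of foreign government bonds by domestic residents 1692.61, new loans extended by domestic banks to foreign borrowers 1460.76.)

4631.63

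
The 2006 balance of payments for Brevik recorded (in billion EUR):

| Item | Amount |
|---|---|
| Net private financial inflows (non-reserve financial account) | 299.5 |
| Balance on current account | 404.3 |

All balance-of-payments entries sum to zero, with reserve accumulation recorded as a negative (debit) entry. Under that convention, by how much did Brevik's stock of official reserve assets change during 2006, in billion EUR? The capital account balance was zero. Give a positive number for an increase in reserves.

703.8

Official reserve transactions balance = -(404.3 + 299.5) = -703.8
An accumulation of reserves is recorded as a debit (negative entry), so the change in the stock of reserves is the negative of that balance.
Change in official reserves = -(-703.8) = 703.8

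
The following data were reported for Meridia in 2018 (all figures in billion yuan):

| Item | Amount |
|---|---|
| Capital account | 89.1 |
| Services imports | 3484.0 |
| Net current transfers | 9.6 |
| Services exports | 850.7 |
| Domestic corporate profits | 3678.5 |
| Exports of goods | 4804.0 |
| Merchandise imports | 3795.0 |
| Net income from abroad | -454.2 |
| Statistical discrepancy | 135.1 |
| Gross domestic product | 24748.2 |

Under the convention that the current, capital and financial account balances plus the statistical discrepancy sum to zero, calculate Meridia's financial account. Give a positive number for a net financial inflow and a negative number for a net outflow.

1844.7

Goods balance = 4804.0 - 3795.0 = 1009.0
Services balance = 850.7 - 3484.0 = -2633.3
Trade balance (goods + services) = 1009.0 + (-2633.3) = -1624.3
Net primary income = -454.2
Net secondary income = 9.6
Current account = -1624.3 + (-454.2) + 9.6 = -2068.9
Financial account = -(-2068.9 + 89.1 + 135.1) = 1844.7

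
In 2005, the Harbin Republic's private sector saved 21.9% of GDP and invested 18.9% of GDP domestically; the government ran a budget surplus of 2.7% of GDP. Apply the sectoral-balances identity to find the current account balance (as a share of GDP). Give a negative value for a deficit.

5.7

By the sectoral-balances identity, CA = (S_private - I) + (T - G).
Private balance = 21.9 - 18.9 = 3.0
Government balance (T - G) = 2.7
CA = 3.0 + 2.7 = 5.7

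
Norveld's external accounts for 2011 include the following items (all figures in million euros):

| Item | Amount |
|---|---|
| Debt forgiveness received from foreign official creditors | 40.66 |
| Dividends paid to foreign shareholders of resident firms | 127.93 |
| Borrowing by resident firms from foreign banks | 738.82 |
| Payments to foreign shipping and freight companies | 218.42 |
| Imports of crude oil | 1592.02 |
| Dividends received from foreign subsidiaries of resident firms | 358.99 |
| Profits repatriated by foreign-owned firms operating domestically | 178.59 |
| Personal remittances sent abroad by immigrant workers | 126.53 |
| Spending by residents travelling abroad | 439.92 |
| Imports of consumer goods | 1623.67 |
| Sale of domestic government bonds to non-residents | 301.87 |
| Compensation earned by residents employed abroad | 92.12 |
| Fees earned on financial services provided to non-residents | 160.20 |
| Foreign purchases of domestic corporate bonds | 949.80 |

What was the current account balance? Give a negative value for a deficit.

-3695.77

Goods: -1623.67 - 1592.02 = -3215.69
Services: -439.92 - 218.42 + 160.20 = -498.14
Primary income: 92.12 - 178.59 - 127.93 + 358.99 = 144.59
Secondary income: -126.53
Current account = (-3215.69) + (-498.14) + 144.59 + (-126.53) = -3695.77
(Excluded from the current account — capital account: debt forgiveness received from foreign official creditors 40.66; financial account: borrowing by resident firms from foreign banks 738.82, sale of domestic government bonds to non-residents 301.87, foreign purchases of domestic corporate bonds 949.80.)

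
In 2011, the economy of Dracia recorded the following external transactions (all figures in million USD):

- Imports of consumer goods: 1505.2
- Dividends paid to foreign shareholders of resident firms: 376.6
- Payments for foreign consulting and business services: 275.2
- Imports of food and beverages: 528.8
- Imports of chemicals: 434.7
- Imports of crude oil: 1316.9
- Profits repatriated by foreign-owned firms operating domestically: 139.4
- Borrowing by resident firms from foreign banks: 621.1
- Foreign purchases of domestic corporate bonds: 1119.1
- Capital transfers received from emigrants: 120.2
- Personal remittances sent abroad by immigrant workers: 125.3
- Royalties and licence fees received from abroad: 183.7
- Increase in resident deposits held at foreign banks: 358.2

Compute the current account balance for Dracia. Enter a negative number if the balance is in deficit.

Goods: -434.7 - 1505.2 - 1316.9 - 528.8 = -3785.6
Services: 183.7 - 275.2 = -91.5
Primary income: -376.6 - 139.4 = -516.0
Secondary income: -125.3
Current account = (-3785.6) + (-91.5) + (-516.0) + (-125.3) = -4518.4
(Excluded from the current account — financial account: borrowing by resident firms from foreign banks 621.1, foreign purchases of domestic corporate bonds 1119.1, increase in resident deposits held at foreign banks 358.2; capital account: capital transfers received from emigrants 120.2.)

-4518.4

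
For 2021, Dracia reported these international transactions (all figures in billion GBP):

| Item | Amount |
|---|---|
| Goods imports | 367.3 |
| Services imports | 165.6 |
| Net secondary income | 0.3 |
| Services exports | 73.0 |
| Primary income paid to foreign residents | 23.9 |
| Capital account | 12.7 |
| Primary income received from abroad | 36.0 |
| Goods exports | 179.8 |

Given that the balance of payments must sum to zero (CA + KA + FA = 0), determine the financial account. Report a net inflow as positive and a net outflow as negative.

Goods balance = 179.8 - 367.3 = -187.5
Services balance = 73.0 - 165.6 = -92.6
Trade balance (goods + services) = -187.5 + (-92.6) = -280.1
Net primary income = 36.0 - 23.9 = 12.1
Net secondary income = 0.3
Current account = -280.1 + 12.1 + 0.3 = -267.7
Financial account = -(-267.7 + 12.7) = 255.0

255.0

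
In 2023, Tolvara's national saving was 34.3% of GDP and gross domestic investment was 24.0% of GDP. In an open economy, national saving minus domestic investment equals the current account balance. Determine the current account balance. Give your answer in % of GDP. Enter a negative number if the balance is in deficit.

CA = S - I = 34.3 - 24.0 = 10.3

10.3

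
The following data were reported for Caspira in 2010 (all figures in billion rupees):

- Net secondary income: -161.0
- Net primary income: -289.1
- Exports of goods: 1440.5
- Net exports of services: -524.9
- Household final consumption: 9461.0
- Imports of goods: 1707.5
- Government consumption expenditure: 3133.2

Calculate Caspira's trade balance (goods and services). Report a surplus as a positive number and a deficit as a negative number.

-791.9

Goods balance = 1440.5 - 1707.5 = -267.0
Services balance = -524.9
Trade balance (goods + services) = -267.0 + (-524.9) = -791.9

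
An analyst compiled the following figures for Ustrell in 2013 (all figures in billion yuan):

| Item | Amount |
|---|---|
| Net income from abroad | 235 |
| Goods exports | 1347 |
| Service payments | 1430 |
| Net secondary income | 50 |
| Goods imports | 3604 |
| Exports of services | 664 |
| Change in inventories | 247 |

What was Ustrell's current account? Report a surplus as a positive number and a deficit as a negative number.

Goods balance = 1347 - 3604 = -2257
Services balance = 664 - 1430 = -766
Trade balance (goods + services) = -2257 + (-766) = -3023
Net primary income = 235
Net secondary income = 50
Current account = -3023 + 235 + 50 = -2738

-2738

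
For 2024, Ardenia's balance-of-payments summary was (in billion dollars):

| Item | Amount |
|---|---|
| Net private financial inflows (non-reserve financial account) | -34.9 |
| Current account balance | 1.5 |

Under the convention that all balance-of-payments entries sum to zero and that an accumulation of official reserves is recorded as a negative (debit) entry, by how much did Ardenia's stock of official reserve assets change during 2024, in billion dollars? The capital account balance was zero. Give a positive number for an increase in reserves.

Official reserve transactions balance = -(1.5 + (-34.9)) = 33.4
An accumulation of reserves is recorded as a debit (negative entry), so the change in the stock of reserves is the negative of that balance.
Change in official reserves = -(33.4) = -33.4

-33.4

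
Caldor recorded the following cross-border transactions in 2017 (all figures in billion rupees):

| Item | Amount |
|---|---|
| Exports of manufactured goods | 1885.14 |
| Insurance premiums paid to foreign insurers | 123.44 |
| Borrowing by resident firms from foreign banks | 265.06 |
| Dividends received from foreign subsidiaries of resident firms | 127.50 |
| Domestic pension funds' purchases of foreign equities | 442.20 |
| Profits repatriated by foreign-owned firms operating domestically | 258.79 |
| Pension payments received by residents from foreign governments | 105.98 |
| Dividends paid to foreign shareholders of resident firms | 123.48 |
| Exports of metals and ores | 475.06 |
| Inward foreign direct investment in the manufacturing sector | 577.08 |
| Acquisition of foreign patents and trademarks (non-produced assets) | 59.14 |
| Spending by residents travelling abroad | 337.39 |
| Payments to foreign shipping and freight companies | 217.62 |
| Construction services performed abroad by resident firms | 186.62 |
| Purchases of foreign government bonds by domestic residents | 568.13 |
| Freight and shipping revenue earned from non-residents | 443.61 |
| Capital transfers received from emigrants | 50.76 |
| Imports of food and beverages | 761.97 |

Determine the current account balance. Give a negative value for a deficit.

1401.22

Goods: 475.06 - 761.97 + 1885.14 = 1598.23
Services: -337.39 - 123.44 - 217.62 + 186.62 + 443.61 = -48.22
Primary income: 127.50 - 123.48 - 258.79 = -254.77
Secondary income: 105.98
Current account = 1598.23 + (-48.22) + (-254.77) + 105.98 = 1401.22
(Excluded from the current account — financial account: borrowing by resident firms from foreign banks 265.06, domestic pension funds' purchases of foreign equities 442.20, inward foreign direct investment in the manufacturing sector 577.08, purchases of foreign government bonds by domestic residents 568.13; capital account: acquisition of foreign patents and trademarks (non-produced assets) 59.14, capital transfers received from emigrants 50.76.)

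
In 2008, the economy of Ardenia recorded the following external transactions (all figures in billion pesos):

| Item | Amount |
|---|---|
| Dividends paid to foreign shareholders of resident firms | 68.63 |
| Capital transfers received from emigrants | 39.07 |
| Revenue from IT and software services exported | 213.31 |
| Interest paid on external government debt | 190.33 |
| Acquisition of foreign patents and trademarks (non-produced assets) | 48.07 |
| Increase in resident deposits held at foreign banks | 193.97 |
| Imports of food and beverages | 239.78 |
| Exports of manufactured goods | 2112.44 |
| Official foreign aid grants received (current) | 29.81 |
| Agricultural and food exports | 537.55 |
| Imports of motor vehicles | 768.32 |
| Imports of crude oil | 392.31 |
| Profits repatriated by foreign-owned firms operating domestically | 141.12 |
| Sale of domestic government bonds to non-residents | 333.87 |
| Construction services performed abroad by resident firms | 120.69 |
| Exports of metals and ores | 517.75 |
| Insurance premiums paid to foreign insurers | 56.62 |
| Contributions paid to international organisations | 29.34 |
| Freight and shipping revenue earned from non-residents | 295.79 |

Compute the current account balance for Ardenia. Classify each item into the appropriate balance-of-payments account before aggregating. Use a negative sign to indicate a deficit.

1940.89

Goods: 517.75 + 2112.44 - 239.78 + 537.55 - 768.32 - 392.31 = 1767.33
Services: 295.79 + 120.69 + 213.31 - 56.62 = 573.17
Primary income: -190.33 - 141.12 - 68.63 = -400.08
Secondary income: -29.34 + 29.81 = 0.47
Current account = 1767.33 + 573.17 + (-400.08) + 0.47 = 1940.89
(Excluded from the current account — capital account: capital transfers received from emigrants 39.07, acquisition of foreign patents and trademarks (non-produced assets) 48.07; financial account: increase in resident deposits held at foreign banks 193.97, sale of domestic government bonds to non-residents 333.87.)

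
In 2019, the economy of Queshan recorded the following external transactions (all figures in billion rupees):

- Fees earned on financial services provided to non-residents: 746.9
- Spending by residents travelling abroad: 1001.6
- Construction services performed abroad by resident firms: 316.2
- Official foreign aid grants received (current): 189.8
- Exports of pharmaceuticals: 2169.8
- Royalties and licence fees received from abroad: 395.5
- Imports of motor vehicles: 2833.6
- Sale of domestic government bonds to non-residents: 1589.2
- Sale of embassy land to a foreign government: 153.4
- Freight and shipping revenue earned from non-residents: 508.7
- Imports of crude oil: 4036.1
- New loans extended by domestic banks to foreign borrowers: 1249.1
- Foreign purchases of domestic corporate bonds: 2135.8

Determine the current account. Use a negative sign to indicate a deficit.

-3544.4

Goods: -4036.1 - 2833.6 + 2169.8 = -4699.9
Services: 746.9 + 508.7 + 316.2 + 395.5 - 1001.6 = 965.7
Secondary income: 189.8
Current account = (-4699.9) + 965.7 + 189.8 = -3544.4
(Excluded from the current account — financial account: sale of domestic government bonds to non-residents 1589.2, new loans extended by domestic banks to foreign borrowers 1249.1, foreign purchases of domestic corporate bonds 2135.8; capital account: sale of embassy land to a foreign government 153.4.)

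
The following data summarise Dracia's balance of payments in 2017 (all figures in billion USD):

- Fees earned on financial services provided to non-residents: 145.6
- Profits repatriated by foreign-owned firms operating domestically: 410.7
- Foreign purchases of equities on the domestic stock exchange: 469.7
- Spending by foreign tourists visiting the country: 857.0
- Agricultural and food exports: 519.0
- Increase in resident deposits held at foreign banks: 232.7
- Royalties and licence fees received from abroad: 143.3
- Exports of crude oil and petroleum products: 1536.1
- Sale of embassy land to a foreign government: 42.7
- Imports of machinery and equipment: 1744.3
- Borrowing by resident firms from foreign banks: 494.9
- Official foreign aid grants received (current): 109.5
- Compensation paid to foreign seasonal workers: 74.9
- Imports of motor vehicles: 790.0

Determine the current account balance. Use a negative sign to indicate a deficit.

Goods: -790.0 + 519.0 - 1744.3 + 1536.1 = -479.2
Services: 145.6 + 857.0 + 143.3 = 1145.9
Primary income: -74.9 - 410.7 = -485.6
Secondary income: 109.5
Current account = (-479.2) + 1145.9 + (-485.6) + 109.5 = 290.6
(Excluded from the current account — financial account: foreign purchases of equities on the domestic stock exchange 469.7, increase in resident deposits held at foreign banks 232.7, borrowing by resident firms from foreign banks 494.9; capital account: sale of embassy land to a foreign government 42.7.)

290.6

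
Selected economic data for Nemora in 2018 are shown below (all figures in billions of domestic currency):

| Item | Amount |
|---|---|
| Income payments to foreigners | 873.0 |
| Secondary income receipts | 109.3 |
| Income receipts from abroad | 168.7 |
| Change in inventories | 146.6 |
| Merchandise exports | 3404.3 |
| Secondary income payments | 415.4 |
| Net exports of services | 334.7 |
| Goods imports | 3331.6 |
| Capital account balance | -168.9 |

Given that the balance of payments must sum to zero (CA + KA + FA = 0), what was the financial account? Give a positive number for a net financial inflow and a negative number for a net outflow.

771.9

Goods balance = 3404.3 - 3331.6 = 72.7
Services balance = 334.7
Trade balance (goods + services) = 72.7 + 334.7 = 407.4
Net primary income = 168.7 - 873.0 = -704.3
Net secondary income = 109.3 - 415.4 = -306.1
Current account = 407.4 + (-704.3) + (-306.1) = -603.0
Financial account = -(-603.0 + (-168.9)) = 771.9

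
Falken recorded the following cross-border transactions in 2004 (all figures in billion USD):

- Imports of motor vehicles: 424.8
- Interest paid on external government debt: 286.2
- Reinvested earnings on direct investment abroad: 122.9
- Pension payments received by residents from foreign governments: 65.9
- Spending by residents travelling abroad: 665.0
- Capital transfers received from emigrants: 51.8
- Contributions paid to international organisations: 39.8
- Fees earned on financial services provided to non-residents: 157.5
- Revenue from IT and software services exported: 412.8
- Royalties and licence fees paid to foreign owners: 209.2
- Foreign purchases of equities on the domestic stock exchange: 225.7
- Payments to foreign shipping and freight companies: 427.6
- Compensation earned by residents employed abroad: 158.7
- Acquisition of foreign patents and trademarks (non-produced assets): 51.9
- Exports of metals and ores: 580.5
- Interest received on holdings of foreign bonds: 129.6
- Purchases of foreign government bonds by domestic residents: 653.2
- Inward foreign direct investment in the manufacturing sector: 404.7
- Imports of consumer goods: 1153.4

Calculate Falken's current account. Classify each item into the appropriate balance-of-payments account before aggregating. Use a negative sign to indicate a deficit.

Goods: -1153.4 + 580.5 - 424.8 = -997.7
Services: 412.8 - 665.0 - 209.2 + 157.5 - 427.6 = -731.5
Primary income: 129.6 + 158.7 + 122.9 - 286.2 = 125.0
Secondary income: -39.8 + 65.9 = 26.1
Current account = (-997.7) + (-731.5) + 125.0 + 26.1 = -1578.1
(Excluded from the current account — capital account: capital transfers received from emigrants 51.8, acquisition of foreign patents and trademarks (non-produced assets) 51.9; financial account: foreign purchases of equities on the domestic stock exchange 225.7, purchases of foreign government bonds by domestic residents 653.2, inward foreign direct investment in the manufacturing sector 404.7.)

-1578.1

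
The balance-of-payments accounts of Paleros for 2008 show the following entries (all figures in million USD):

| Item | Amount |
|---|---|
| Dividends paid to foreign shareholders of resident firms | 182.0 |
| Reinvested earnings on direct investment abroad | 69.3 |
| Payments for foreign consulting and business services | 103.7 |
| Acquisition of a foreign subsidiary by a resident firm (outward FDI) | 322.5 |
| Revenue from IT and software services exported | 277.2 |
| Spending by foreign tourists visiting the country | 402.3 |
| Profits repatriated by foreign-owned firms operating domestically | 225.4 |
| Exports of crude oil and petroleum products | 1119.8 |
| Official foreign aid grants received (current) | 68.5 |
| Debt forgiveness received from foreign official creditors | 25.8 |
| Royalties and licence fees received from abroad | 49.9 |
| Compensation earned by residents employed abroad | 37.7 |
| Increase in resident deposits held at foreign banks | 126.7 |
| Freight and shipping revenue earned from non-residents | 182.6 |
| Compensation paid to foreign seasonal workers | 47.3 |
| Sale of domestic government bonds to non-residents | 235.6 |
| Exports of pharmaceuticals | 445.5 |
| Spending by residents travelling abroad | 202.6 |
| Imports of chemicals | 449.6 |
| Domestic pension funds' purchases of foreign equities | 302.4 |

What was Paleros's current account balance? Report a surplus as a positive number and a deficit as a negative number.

Goods: -449.6 + 1119.8 + 445.5 = 1115.7
Services: 402.3 + 182.6 + 49.9 - 202.6 + 277.2 - 103.7 = 605.7
Primary income: 69.3 - 225.4 - 182.0 - 47.3 + 37.7 = -347.7
Secondary income: 68.5
Current account = 1115.7 + 605.7 + (-347.7) + 68.5 = 1442.2
(Excluded from the current account — financial account: acquisition of a foreign subsidiary by a resident firm (outward FDI) 322.5, increase in resident deposits held at foreign banks 126.7, sale of domestic government bonds to non-residents 235.6, domestic pension funds' purchases of foreign equities 302.4; capital account: debt forgiveness received from foreign official creditors 25.8.)

1442.2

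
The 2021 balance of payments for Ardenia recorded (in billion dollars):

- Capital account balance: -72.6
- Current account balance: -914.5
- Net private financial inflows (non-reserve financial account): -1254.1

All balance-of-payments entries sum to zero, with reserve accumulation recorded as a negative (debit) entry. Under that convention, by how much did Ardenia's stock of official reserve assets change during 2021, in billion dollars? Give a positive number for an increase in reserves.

-2241.2

Official reserve transactions balance = -((-914.5) + (-72.6) + (-1254.1)) = 2241.2
An accumulation of reserves is recorded as a debit (negative entry), so the change in the stock of reserves is the negative of that balance.
Change in official reserves = -(2241.2) = -2241.2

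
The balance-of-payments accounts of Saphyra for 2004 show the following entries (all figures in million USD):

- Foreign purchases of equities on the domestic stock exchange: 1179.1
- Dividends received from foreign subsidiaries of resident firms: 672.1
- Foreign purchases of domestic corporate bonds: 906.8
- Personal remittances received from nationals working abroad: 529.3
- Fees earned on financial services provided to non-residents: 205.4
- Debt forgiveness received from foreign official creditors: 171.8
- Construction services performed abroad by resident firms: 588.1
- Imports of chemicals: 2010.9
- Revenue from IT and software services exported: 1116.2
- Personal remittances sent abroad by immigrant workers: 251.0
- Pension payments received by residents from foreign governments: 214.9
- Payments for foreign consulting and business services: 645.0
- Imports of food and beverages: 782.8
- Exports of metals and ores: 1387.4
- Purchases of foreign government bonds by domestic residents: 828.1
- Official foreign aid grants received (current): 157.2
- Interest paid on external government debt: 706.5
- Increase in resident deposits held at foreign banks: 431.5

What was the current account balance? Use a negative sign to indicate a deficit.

Goods: -782.8 + 1387.4 - 2010.9 = -1406.3
Services: 1116.2 + 588.1 - 645.0 + 205.4 = 1264.7
Primary income: 672.1 - 706.5 = -34.4
Secondary income: 214.9 - 251.0 + 157.2 + 529.3 = 650.4
Current account = (-1406.3) + 1264.7 + (-34.4) + 650.4 = 474.4
(Excluded from the current account — financial account: foreign purchases of equities on the domestic stock exchange 1179.1, foreign purchases of domestic corporate bonds 906.8, purchases of foreign government bonds by domestic residents 828.1, increase in resident deposits held at foreign banks 431.5; capital account: debt forgiveness received from foreign official creditors 171.8.)

474.4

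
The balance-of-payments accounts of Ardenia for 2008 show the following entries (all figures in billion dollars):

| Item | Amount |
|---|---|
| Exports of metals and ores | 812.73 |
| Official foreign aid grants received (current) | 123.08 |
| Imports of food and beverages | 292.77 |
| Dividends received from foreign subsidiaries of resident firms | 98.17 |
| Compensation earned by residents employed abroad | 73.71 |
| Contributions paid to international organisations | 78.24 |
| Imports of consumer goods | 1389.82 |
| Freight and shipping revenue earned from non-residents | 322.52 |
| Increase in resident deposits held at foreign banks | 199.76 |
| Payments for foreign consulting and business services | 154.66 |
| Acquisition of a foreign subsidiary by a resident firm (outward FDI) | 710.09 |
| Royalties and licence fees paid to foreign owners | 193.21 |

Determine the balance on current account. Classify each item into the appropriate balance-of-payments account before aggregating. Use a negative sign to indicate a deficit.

Goods: -292.77 - 1389.82 + 812.73 = -869.86
Services: -154.66 - 193.21 + 322.52 = -25.35
Primary income: 73.71 + 98.17 = 171.88
Secondary income: -78.24 + 123.08 = 44.84
Current account = (-869.86) + (-25.35) + 171.88 + 44.84 = -678.49
(Excluded from the current account — financial account: increase in resident deposits held at foreign banks 199.76, acquisition of a foreign subsidiary by a resident firm (outward FDI) 710.09.)

-678.49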